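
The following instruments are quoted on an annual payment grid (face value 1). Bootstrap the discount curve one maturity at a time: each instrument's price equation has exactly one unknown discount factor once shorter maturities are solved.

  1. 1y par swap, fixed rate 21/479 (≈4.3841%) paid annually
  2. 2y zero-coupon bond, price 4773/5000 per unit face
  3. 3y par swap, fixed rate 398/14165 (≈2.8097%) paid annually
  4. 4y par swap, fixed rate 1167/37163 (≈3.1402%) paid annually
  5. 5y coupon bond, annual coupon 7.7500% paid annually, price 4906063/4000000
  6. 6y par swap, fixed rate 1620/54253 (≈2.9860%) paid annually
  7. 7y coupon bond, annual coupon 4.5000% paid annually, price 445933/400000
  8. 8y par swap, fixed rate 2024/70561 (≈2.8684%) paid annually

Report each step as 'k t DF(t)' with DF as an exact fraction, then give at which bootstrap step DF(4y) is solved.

1 1 479/500
2 2 4773/5000
3 3 2301/2500
4 4 8833/10000
5 5 871/1000
6 6 419/500
7 7 2083/2500
8 8 997/1250
DF(4y) is solved at step 4

step 1 [1y] swap r/1=21/479: DF=(1 − 21/479·(0))/(1+21/479) = 479/500 ≈ 0.958000
step 2 [2y] zero: DF = P = 4773/5000 ≈ 0.954600
step 3 [3y] swap r/1=398/14165: DF=(1 − 398/14165·(0.958000+0.954600))/(1+398/14165) = 2301/2500 ≈ 0.920400
step 4 [4y] swap r/1=1167/37163: DF=(1 − 1167/37163·(0.958000+0.954600+0.920400))/(1+1167/37163) = 8833/10000 ≈ 0.883300
step 5 [5y] bond c/1=31/400: DF=(4906063/4000000 − 31/400·(0.958000+0.954600+0.920400+0.883300))/(1+31/400) = 871/1000 ≈ 0.871000
step 6 [6y] swap r/1=1620/54253: DF=(1 − 1620/54253·(0.958000+0.954600+0.920400+0.883300+0.871000))/(1+1620/54253) = 419/500 ≈ 0.838000
step 7 [7y] bond c/1=9/200: DF=(445933/400000 − 9/200·(0.958000+0.954600+0.920400+0.883300+0.871000+0.838000))/(1+9/200) = 2083/2500 ≈ 0.833200
step 8 [8y] swap r/1=2024/70561: DF=(1 − 2024/70561·(0.958000+0.954600+0.920400+0.883300+0.871000+0.838000+0.833200))/(1+2024/70561) = 997/1250 ≈ 0.797600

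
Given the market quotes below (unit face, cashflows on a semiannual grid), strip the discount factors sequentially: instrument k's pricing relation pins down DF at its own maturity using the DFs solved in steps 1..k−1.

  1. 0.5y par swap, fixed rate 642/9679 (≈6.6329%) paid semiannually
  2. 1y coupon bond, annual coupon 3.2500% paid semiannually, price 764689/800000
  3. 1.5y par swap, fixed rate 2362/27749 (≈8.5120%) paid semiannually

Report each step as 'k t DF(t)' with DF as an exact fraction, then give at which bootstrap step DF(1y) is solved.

step 1 [0.5y] swap r/2=321/9679: DF=(1 − 321/9679·(0))/(1+321/9679) = 9679/10000 ≈ 0.967900
step 2 [1y] bond c/2=13/800: DF=(764689/800000 − 13/800·(0.967900))/(1+13/800) = 9251/10000 ≈ 0.925100
step 3 [1.5y] swap r/2=1181/27749: DF=(1 − 1181/27749·(0.967900+0.925100))/(1+1181/27749) = 8819/10000 ≈ 0.881900

1 1/2 9679/10000
2 1 9251/10000
3 3/2 8819/10000
DF(1y) is solved at step 2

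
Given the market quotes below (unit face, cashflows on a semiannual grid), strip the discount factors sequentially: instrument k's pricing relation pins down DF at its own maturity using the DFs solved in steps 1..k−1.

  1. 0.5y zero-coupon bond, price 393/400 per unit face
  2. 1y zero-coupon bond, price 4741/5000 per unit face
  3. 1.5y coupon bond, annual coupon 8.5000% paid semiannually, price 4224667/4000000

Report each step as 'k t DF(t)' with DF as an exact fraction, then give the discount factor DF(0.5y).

step 1 [0.5y] zero: DF = P = 393/400 ≈ 0.982500
step 2 [1y] zero: DF = P = 4741/5000 ≈ 0.948200
step 3 [1.5y] bond c/2=17/400: DF=(4224667/4000000 − 17/400·(0.982500+0.948200))/(1+17/400) = 584/625 ≈ 0.934400

1 1/2 393/400
2 1 4741/5000
3 3/2 584/625
DF(0.5y) = 393/400 ≈ 0.982500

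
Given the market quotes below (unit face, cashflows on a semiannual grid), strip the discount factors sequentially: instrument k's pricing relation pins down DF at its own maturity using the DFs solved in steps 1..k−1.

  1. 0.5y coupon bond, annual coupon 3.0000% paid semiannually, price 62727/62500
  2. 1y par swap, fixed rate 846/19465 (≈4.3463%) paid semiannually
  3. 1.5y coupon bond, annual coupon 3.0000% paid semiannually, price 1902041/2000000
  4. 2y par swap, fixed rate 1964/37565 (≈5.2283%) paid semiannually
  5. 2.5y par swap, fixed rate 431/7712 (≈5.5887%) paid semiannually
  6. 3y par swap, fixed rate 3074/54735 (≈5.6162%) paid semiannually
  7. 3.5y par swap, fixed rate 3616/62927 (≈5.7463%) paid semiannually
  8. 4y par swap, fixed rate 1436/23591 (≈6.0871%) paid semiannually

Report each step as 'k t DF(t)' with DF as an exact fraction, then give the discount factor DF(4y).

1 1/2 618/625
2 1 9577/10000
3 3/2 4541/5000
4 2 4509/5000
5 5/2 8707/10000
6 3 8463/10000
7 7/2 512/625
8 4 3923/5000
DF(4y) = 3923/5000 ≈ 0.784600

step 1 [0.5y] bond c/2=3/200: DF=(62727/62500 − 3/200·(0))/(1+3/200) = 618/625 ≈ 0.988800
step 2 [1y] swap r/2=423/19465: DF=(1 − 423/19465·(0.988800))/(1+423/19465) = 9577/10000 ≈ 0.957700
step 3 [1.5y] bond c/2=3/200: DF=(1902041/2000000 − 3/200·(0.988800+0.957700))/(1+3/200) = 4541/5000 ≈ 0.908200
step 4 [2y] swap r/2=982/37565: DF=(1 − 982/37565·(0.988800+0.957700+0.908200))/(1+982/37565) = 4509/5000 ≈ 0.901800
step 5 [2.5y] swap r/2=431/15424: DF=(1 − 431/15424·(0.988800+0.957700+0.908200+0.901800))/(1+431/15424) = 8707/10000 ≈ 0.870700
step 6 [3y] swap r/2=1537/54735: DF=(1 − 1537/54735·(0.988800+0.957700+0.908200+0.901800+0.870700))/(1+1537/54735) = 8463/10000 ≈ 0.846300
step 7 [3.5y] swap r/2=1808/62927: DF=(1 − 1808/62927·(0.988800+0.957700+0.908200+0.901800+0.870700+0.846300))/(1+1808/62927) = 512/625 ≈ 0.819200
step 8 [4y] swap r/2=718/23591: DF=(1 − 718/23591·(0.988800+0.957700+0.908200+0.901800+0.870700+0.846300+0.819200))/(1+718/23591) = 3923/5000 ≈ 0.784600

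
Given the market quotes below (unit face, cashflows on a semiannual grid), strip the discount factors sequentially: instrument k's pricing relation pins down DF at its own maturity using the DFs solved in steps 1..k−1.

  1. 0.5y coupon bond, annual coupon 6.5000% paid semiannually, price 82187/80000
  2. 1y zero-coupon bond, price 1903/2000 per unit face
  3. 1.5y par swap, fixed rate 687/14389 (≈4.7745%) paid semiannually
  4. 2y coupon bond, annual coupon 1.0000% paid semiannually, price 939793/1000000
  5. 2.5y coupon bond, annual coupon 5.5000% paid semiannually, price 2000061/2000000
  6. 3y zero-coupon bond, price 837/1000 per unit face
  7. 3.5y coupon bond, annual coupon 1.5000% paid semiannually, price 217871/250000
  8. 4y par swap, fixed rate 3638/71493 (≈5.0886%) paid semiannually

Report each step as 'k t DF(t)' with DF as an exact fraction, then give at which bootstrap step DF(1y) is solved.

step 1 [0.5y] bond c/2=13/400: DF=(82187/80000 − 13/400·(0))/(1+13/400) = 199/200 ≈ 0.995000
step 2 [1y] zero: DF = P = 1903/2000 ≈ 0.951500
step 3 [1.5y] swap r/2=687/28778: DF=(1 − 687/28778·(0.995000+0.951500))/(1+687/28778) = 9313/10000 ≈ 0.931300
step 4 [2y] bond c/2=1/200: DF=(939793/1000000 − 1/200·(0.995000+0.951500+0.931300))/(1+1/200) = 1151/1250 ≈ 0.920800
step 5 [2.5y] bond c/2=11/400: DF=(2000061/2000000 − 11/400·(0.995000+0.951500+0.931300+0.920800))/(1+11/400) = 2179/2500 ≈ 0.871600
step 6 [3y] zero: DF = P = 837/1000 ≈ 0.837000
step 7 [3.5y] bond c/2=3/400: DF=(217871/250000 − 3/400·(0.995000+0.951500+0.931300+0.920800+0.871600+0.837000))/(1+3/400) = 103/125 ≈ 0.824000
step 8 [4y] swap r/2=1819/71493: DF=(1 − 1819/71493·(0.995000+0.951500+0.931300+0.920800+0.871600+0.837000+0.824000))/(1+1819/71493) = 8181/10000 ≈ 0.818100

1 1/2 199/200
2 1 1903/2000
3 3/2 9313/10000
4 2 1151/1250
5 5/2 2179/2500
6 3 837/1000
7 7/2 103/125
8 4 8181/10000
DF(1y) is solved at step 2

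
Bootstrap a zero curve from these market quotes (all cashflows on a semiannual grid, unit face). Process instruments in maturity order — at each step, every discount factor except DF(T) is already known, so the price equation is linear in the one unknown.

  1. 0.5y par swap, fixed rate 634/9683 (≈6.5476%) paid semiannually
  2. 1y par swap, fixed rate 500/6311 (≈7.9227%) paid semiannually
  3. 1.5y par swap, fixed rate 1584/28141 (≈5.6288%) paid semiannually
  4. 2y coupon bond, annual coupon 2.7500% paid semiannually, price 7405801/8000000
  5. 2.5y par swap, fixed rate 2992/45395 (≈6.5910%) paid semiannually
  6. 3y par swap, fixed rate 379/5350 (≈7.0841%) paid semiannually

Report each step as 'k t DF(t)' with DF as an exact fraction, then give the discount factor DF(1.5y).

1 1/2 9683/10000
2 1 37/40
3 3/2 1151/1250
4 2 7/8
5 5/2 1063/1250
6 3 1621/2000
DF(1.5y) = 1151/1250 ≈ 0.920800

step 1 [0.5y] swap r/2=317/9683: DF=(1 − 317/9683·(0))/(1+317/9683) = 9683/10000 ≈ 0.968300
step 2 [1y] swap r/2=250/6311: DF=(1 − 250/6311·(0.968300))/(1+250/6311) = 37/40 ≈ 0.925000
step 3 [1.5y] swap r/2=792/28141: DF=(1 − 792/28141·(0.968300+0.925000))/(1+792/28141) = 1151/1250 ≈ 0.920800
step 4 [2y] bond c/2=11/800: DF=(7405801/8000000 − 11/800·(0.968300+0.925000+0.920800))/(1+11/800) = 7/8 ≈ 0.875000
step 5 [2.5y] swap r/2=1496/45395: DF=(1 − 1496/45395·(0.968300+0.925000+0.920800+0.875000))/(1+1496/45395) = 1063/1250 ≈ 0.850400
step 6 [3y] swap r/2=379/10700: DF=(1 − 379/10700·(0.968300+0.925000+0.920800+0.875000+0.850400))/(1+379/10700) = 1621/2000 ≈ 0.810500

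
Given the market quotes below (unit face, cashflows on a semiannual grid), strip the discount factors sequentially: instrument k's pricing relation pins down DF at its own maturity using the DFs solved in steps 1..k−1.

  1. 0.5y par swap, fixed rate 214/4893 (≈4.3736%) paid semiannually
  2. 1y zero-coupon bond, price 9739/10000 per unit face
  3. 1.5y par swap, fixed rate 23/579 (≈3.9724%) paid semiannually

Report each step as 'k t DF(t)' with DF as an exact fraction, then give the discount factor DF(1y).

step 1 [0.5y] swap r/2=107/4893: DF=(1 − 107/4893·(0))/(1+107/4893) = 4893/5000 ≈ 0.978600
step 2 [1y] zero: DF = P = 9739/10000 ≈ 0.973900
step 3 [1.5y] swap r/2=23/1158: DF=(1 − 23/1158·(0.978600+0.973900))/(1+23/1158) = 377/400 ≈ 0.942500

1 1/2 4893/5000
2 1 9739/10000
3 3/2 377/400
DF(1y) = 9739/10000 ≈ 0.973900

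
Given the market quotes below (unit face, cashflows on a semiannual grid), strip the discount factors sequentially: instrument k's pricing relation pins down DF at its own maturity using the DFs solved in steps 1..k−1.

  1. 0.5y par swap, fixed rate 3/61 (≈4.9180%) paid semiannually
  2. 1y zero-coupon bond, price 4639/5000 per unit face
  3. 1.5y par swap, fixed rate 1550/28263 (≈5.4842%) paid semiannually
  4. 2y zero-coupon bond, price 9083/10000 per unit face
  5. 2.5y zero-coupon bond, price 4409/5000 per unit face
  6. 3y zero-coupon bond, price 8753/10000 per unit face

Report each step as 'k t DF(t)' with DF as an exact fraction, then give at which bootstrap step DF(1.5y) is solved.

step 1 [0.5y] swap r/2=3/122: DF=(1 − 3/122·(0))/(1+3/122) = 122/125 ≈ 0.976000
step 2 [1y] zero: DF = P = 4639/5000 ≈ 0.927800
step 3 [1.5y] swap r/2=775/28263: DF=(1 − 775/28263·(0.976000+0.927800))/(1+775/28263) = 369/400 ≈ 0.922500
step 4 [2y] zero: DF = P = 9083/10000 ≈ 0.908300
step 5 [2.5y] zero: DF = P = 4409/5000 ≈ 0.881800
step 6 [3y] zero: DF = P = 8753/10000 ≈ 0.875300

1 1/2 122/125
2 1 4639/5000
3 3/2 369/400
4 2 9083/10000
5 5/2 4409/5000
6 3 8753/10000
DF(1.5y) is solved at step 3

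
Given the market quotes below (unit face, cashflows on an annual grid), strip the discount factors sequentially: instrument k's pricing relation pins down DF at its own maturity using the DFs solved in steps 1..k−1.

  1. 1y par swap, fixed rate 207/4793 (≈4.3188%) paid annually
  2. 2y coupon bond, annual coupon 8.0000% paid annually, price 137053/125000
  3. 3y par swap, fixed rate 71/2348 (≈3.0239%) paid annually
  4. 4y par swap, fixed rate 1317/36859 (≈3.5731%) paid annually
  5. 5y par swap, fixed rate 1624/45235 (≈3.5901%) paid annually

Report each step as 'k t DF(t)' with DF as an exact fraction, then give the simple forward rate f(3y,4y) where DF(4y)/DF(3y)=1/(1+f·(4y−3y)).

step 1 [1y] swap r/1=207/4793: DF=(1 − 207/4793·(0))/(1+207/4793) = 4793/5000 ≈ 0.958600
step 2 [2y] bond c/1=2/25: DF=(137053/125000 − 2/25·(0.958600))/(1+2/25) = 4721/5000 ≈ 0.944200
step 3 [3y] swap r/1=71/2348: DF=(1 − 71/2348·(0.958600+0.944200))/(1+71/2348) = 2287/2500 ≈ 0.914800
step 4 [4y] swap r/1=1317/36859: DF=(1 − 1317/36859·(0.958600+0.944200+0.914800))/(1+1317/36859) = 8683/10000 ≈ 0.868300
step 5 [5y] swap r/1=1624/45235: DF=(1 − 1624/45235·(0.958600+0.944200+0.914800+0.868300))/(1+1624/45235) = 1047/1250 ≈ 0.837600

1 1 4793/5000
2 2 4721/5000
3 3 2287/2500
4 4 8683/10000
5 5 1047/1250
f(3y,4y) = ((2287/2500)/(8683/10000) − 1)/(1) = 465/8683 ≈ 5.3553%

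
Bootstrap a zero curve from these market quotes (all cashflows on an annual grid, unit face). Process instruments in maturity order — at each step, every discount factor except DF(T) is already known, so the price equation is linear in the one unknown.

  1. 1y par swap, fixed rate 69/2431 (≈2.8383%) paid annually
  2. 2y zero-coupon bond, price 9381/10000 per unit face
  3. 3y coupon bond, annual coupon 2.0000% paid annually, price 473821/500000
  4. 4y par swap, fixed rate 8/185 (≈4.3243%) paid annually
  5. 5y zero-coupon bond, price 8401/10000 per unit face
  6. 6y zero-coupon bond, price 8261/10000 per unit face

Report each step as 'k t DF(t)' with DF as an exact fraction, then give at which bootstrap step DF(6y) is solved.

1 1 2431/2500
2 2 9381/10000
3 3 2229/2500
4 4 1053/1250
5 5 8401/10000
6 6 8261/10000
DF(6y) is solved at step 6

step 1 [1y] swap r/1=69/2431: DF=(1 − 69/2431·(0))/(1+69/2431) = 2431/2500 ≈ 0.972400
step 2 [2y] zero: DF = P = 9381/10000 ≈ 0.938100
step 3 [3y] bond c/1=1/50: DF=(473821/500000 − 1/50·(0.972400+0.938100))/(1+1/50) = 2229/2500 ≈ 0.891600
step 4 [4y] swap r/1=8/185: DF=(1 − 8/185·(0.972400+0.938100+0.891600))/(1+8/185) = 1053/1250 ≈ 0.842400
step 5 [5y] zero: DF = P = 8401/10000 ≈ 0.840100
step 6 [6y] zero: DF = P = 8261/10000 ≈ 0.826100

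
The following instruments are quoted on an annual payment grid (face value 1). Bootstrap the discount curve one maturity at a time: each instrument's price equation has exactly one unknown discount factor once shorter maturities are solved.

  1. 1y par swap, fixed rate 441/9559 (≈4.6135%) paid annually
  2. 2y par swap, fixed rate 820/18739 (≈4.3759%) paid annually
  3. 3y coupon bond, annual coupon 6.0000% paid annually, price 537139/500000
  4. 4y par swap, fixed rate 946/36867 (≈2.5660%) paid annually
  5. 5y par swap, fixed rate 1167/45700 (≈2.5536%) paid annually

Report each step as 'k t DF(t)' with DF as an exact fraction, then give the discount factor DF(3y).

step 1 [1y] swap r/1=441/9559: DF=(1 − 441/9559·(0))/(1+441/9559) = 9559/10000 ≈ 0.955900
step 2 [2y] swap r/1=820/18739: DF=(1 − 820/18739·(0.955900))/(1+820/18739) = 459/500 ≈ 0.918000
step 3 [3y] bond c/1=3/50: DF=(537139/500000 − 3/50·(0.955900+0.918000))/(1+3/50) = 4537/5000 ≈ 0.907400
step 4 [4y] swap r/1=946/36867: DF=(1 − 946/36867·(0.955900+0.918000+0.907400))/(1+946/36867) = 4527/5000 ≈ 0.905400
step 5 [5y] swap r/1=1167/45700: DF=(1 − 1167/45700·(0.955900+0.918000+0.907400+0.905400))/(1+1167/45700) = 8833/10000 ≈ 0.883300

1 1 9559/10000
2 2 459/500
3 3 4537/5000
4 4 4527/5000
5 5 8833/10000
DF(3y) = 4537/5000 ≈ 0.907400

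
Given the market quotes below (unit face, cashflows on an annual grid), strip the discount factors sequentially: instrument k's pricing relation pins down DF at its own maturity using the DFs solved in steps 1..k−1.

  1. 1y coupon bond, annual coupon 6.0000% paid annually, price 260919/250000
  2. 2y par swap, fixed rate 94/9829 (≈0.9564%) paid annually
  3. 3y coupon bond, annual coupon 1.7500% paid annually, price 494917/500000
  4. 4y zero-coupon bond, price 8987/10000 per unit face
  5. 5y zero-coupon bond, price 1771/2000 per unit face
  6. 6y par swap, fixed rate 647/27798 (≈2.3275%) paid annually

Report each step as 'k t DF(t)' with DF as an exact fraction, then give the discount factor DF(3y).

step 1 [1y] bond c/1=3/50: DF=(260919/250000 − 3/50·(0))/(1+3/50) = 4923/5000 ≈ 0.984600
step 2 [2y] swap r/1=94/9829: DF=(1 − 94/9829·(0.984600))/(1+94/9829) = 2453/2500 ≈ 0.981200
step 3 [3y] bond c/1=7/400: DF=(494917/500000 − 7/400·(0.984600+0.981200))/(1+7/400) = 939/1000 ≈ 0.939000
step 4 [4y] zero: DF = P = 8987/10000 ≈ 0.898700
step 5 [5y] zero: DF = P = 1771/2000 ≈ 0.885500
step 6 [6y] swap r/1=647/27798: DF=(1 − 647/27798·(0.984600+0.981200+0.939000+0.898700+0.885500))/(1+647/27798) = 4353/5000 ≈ 0.870600

1 1 4923/5000
2 2 2453/2500
3 3 939/1000
4 4 8987/10000
5 5 1771/2000
6 6 4353/5000
DF(3y) = 939/1000 ≈ 0.939000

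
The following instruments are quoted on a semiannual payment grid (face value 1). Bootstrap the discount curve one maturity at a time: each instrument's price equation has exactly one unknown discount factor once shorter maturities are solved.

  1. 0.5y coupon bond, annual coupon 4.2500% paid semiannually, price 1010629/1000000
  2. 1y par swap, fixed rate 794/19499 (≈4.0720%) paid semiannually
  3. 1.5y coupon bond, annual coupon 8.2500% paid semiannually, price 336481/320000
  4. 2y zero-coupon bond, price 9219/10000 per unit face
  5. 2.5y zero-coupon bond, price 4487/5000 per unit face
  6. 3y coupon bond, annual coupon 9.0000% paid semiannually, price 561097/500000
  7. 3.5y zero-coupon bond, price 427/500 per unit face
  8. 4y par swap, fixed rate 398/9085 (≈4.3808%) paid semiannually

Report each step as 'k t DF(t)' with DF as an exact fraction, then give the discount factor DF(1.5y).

1 1/2 1237/1250
2 1 9603/10000
3 3/2 4663/5000
4 2 9219/10000
5 5/2 4487/5000
6 3 4357/5000
7 7/2 427/500
8 4 1051/1250
DF(1.5y) = 4663/5000 ≈ 0.932600

step 1 [0.5y] bond c/2=17/800: DF=(1010629/1000000 − 17/800·(0))/(1+17/800) = 1237/1250 ≈ 0.989600
step 2 [1y] swap r/2=397/19499: DF=(1 − 397/19499·(0.989600))/(1+397/19499) = 9603/10000 ≈ 0.960300
step 3 [1.5y] bond c/2=33/800: DF=(336481/320000 − 33/800·(0.989600+0.960300))/(1+33/800) = 4663/5000 ≈ 0.932600
step 4 [2y] zero: DF = P = 9219/10000 ≈ 0.921900
step 5 [2.5y] zero: DF = P = 4487/5000 ≈ 0.897400
step 6 [3y] bond c/2=9/200: DF=(561097/500000 − 9/200·(0.989600+0.960300+0.932600+0.921900+0.897400))/(1+9/200) = 4357/5000 ≈ 0.871400
step 7 [3.5y] zero: DF = P = 427/500 ≈ 0.854000
step 8 [4y] swap r/2=199/9085: DF=(1 − 199/9085·(0.989600+0.960300+0.932600+0.921900+0.897400+0.871400+0.854000))/(1+199/9085) = 1051/1250 ≈ 0.840800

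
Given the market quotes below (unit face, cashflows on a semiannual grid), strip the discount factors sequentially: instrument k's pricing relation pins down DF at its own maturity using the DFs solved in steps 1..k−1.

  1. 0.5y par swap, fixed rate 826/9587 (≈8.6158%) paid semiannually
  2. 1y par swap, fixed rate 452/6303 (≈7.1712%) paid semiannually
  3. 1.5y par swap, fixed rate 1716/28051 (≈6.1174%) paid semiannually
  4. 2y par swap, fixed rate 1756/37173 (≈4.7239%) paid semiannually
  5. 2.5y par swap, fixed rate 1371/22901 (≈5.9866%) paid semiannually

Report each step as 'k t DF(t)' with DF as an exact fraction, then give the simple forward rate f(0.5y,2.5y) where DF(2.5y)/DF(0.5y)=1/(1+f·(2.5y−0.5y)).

1 1/2 9587/10000
2 1 4661/5000
3 3/2 4571/5000
4 2 4561/5000
5 5/2 8629/10000
f(0.5y,2.5y) = ((9587/10000)/(8629/10000) − 1)/(2) = 479/8629 ≈ 5.5510%

step 1 [0.5y] swap r/2=413/9587: DF=(1 − 413/9587·(0))/(1+413/9587) = 9587/10000 ≈ 0.958700
step 2 [1y] swap r/2=226/6303: DF=(1 − 226/6303·(0.958700))/(1+226/6303) = 4661/5000 ≈ 0.932200
step 3 [1.5y] swap r/2=858/28051: DF=(1 − 858/28051·(0.958700+0.932200))/(1+858/28051) = 4571/5000 ≈ 0.914200
step 4 [2y] swap r/2=878/37173: DF=(1 − 878/37173·(0.958700+0.932200+0.914200))/(1+878/37173) = 4561/5000 ≈ 0.912200
step 5 [2.5y] swap r/2=1371/45802: DF=(1 − 1371/45802·(0.958700+0.932200+0.914200+0.912200))/(1+1371/45802) = 8629/10000 ≈ 0.862900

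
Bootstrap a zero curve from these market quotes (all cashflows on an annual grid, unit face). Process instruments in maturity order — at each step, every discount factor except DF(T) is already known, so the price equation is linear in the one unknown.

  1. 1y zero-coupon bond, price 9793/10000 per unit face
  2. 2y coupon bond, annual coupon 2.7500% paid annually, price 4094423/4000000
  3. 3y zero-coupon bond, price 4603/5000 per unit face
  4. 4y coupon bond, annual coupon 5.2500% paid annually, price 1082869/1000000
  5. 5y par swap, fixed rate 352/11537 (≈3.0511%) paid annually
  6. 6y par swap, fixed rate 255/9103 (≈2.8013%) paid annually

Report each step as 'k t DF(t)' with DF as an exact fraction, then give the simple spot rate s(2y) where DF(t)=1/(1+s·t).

step 1 [1y] zero: DF = P = 9793/10000 ≈ 0.979300
step 2 [2y] bond c/1=11/400: DF=(4094423/4000000 − 11/400·(0.979300))/(1+11/400) = 97/100 ≈ 0.970000
step 3 [3y] zero: DF = P = 4603/5000 ≈ 0.920600
step 4 [4y] bond c/1=21/400: DF=(1082869/1000000 − 21/400·(0.979300+0.970000+0.920600))/(1+21/400) = 8857/10000 ≈ 0.885700
step 5 [5y] swap r/1=352/11537: DF=(1 − 352/11537·(0.979300+0.970000+0.920600+0.885700))/(1+352/11537) = 537/625 ≈ 0.859200
step 6 [6y] swap r/1=255/9103: DF=(1 − 255/9103·(0.979300+0.970000+0.920600+0.885700+0.859200))/(1+255/9103) = 847/1000 ≈ 0.847000

1 1 9793/10000
2 2 97/100
3 3 4603/5000
4 4 8857/10000
5 5 537/625
6 6 847/1000
s(2y) = (1/(97/100) − 1)/(2) = 3/194 ≈ 1.5464%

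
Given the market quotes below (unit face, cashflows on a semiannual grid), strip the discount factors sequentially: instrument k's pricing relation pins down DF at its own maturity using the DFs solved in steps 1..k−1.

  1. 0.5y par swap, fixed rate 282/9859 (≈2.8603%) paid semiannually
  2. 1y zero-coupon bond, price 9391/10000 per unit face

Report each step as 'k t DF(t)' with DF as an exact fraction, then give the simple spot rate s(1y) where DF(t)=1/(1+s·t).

step 1 [0.5y] swap r/2=141/9859: DF=(1 − 141/9859·(0))/(1+141/9859) = 9859/10000 ≈ 0.985900
step 2 [1y] zero: DF = P = 9391/10000 ≈ 0.939100

1 1/2 9859/10000
2 1 9391/10000
s(1y) = (1/(9391/10000) − 1)/(1) = 609/9391 ≈ 6.4849%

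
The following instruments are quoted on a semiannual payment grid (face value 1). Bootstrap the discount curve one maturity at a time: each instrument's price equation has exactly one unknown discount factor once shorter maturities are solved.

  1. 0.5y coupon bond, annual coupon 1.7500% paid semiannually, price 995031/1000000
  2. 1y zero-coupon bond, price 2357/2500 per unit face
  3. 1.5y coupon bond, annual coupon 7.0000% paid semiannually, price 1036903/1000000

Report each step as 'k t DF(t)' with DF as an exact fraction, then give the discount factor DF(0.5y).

step 1 [0.5y] bond c/2=7/800: DF=(995031/1000000 − 7/800·(0))/(1+7/800) = 1233/1250 ≈ 0.986400
step 2 [1y] zero: DF = P = 2357/2500 ≈ 0.942800
step 3 [1.5y] bond c/2=7/200: DF=(1036903/1000000 − 7/200·(0.986400+0.942800))/(1+7/200) = 4683/5000 ≈ 0.936600

1 1/2 1233/1250
2 1 2357/2500
3 3/2 4683/5000
DF(0.5y) = 1233/1250 ≈ 0.986400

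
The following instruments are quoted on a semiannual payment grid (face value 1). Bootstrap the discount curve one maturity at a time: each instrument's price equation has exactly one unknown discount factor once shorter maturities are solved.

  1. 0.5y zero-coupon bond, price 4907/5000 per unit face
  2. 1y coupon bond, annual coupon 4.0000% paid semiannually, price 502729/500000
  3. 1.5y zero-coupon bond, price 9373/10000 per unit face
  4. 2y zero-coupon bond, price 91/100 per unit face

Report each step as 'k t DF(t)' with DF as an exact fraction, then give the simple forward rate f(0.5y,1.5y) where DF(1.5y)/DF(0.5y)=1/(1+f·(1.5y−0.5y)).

step 1 [0.5y] zero: DF = P = 4907/5000 ≈ 0.981400
step 2 [1y] bond c/2=1/50: DF=(502729/500000 − 1/50·(0.981400))/(1+1/50) = 1933/2000 ≈ 0.966500
step 3 [1.5y] zero: DF = P = 9373/10000 ≈ 0.937300
step 4 [2y] zero: DF = P = 91/100 ≈ 0.910000

1 1/2 4907/5000
2 1 1933/2000
3 3/2 9373/10000
4 2 91/100
f(0.5y,1.5y) = ((4907/5000)/(9373/10000) − 1)/(1) = 63/1339 ≈ 4.7050%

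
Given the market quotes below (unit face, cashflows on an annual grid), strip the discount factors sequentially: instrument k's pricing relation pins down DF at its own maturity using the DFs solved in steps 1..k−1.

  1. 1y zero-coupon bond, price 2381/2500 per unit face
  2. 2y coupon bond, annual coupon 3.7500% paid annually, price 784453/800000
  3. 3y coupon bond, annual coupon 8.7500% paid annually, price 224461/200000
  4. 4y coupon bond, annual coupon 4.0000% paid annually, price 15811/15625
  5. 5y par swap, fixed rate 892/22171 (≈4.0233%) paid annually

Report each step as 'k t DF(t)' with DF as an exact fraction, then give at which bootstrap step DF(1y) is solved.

1 1 2381/2500
2 2 9107/10000
3 3 8821/10000
4 4 4337/5000
5 5 1027/1250
DF(1y) is solved at step 1

step 1 [1y] zero: DF = P = 2381/2500 ≈ 0.952400
step 2 [2y] bond c/1=3/80: DF=(784453/800000 − 3/80·(0.952400))/(1+3/80) = 9107/10000 ≈ 0.910700
step 3 [3y] bond c/1=7/80: DF=(224461/200000 − 7/80·(0.952400+0.910700))/(1+7/80) = 8821/10000 ≈ 0.882100
step 4 [4y] bond c/1=1/25: DF=(15811/15625 − 1/25·(0.952400+0.910700+0.882100))/(1+1/25) = 4337/5000 ≈ 0.867400
step 5 [5y] swap r/1=892/22171: DF=(1 − 892/22171·(0.952400+0.910700+0.882100+0.867400))/(1+892/22171) = 1027/1250 ≈ 0.821600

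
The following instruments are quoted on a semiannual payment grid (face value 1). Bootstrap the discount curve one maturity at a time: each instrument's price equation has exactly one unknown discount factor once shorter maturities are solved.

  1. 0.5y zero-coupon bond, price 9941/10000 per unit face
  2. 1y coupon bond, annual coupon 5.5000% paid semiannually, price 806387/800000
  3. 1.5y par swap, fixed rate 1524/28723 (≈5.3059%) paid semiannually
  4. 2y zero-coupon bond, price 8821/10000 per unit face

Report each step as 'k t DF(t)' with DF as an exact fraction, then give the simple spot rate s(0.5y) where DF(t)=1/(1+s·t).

step 1 [0.5y] zero: DF = P = 9941/10000 ≈ 0.994100
step 2 [1y] bond c/2=11/400: DF=(806387/800000 − 11/400·(0.994100))/(1+11/400) = 1193/1250 ≈ 0.954400
step 3 [1.5y] swap r/2=762/28723: DF=(1 − 762/28723·(0.994100+0.954400))/(1+762/28723) = 4619/5000 ≈ 0.923800
step 4 [2y] zero: DF = P = 8821/10000 ≈ 0.882100

1 1/2 9941/10000
2 1 1193/1250
3 3/2 4619/5000
4 2 8821/10000
s(0.5y) = (1/(9941/10000) − 1)/(1/2) = 118/9941 ≈ 1.1870%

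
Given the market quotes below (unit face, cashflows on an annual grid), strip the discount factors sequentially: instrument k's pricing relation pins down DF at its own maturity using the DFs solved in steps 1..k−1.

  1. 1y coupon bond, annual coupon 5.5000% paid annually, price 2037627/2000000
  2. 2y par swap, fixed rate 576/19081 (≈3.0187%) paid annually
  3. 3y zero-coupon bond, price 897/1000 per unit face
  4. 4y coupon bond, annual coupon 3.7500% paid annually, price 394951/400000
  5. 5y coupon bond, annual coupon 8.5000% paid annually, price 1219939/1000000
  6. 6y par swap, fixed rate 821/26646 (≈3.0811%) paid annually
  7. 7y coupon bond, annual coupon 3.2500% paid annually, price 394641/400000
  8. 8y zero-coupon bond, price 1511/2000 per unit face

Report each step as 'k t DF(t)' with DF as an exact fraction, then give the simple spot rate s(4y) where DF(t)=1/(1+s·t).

1 1 9657/10000
2 2 589/625
3 3 897/1000
4 4 8503/10000
5 5 419/500
6 6 4179/5000
7 7 3939/5000
8 8 1511/2000
s(4y) = (1/(8503/10000) − 1)/(4) = 1497/34012 ≈ 4.4014%

step 1 [1y] bond c/1=11/200: DF=(2037627/2000000 − 11/200·(0))/(1+11/200) = 9657/10000 ≈ 0.965700
step 2 [2y] swap r/1=576/19081: DF=(1 − 576/19081·(0.965700))/(1+576/19081) = 589/625 ≈ 0.942400
step 3 [3y] zero: DF = P = 897/1000 ≈ 0.897000
step 4 [4y] bond c/1=3/80: DF=(394951/400000 − 3/80·(0.965700+0.942400+0.897000))/(1+3/80) = 8503/10000 ≈ 0.850300
step 5 [5y] bond c/1=17/200: DF=(1219939/1000000 − 17/200·(0.965700+0.942400+0.897000+0.850300))/(1+17/200) = 419/500 ≈ 0.838000
step 6 [6y] swap r/1=821/26646: DF=(1 − 821/26646·(0.965700+0.942400+0.897000+0.850300+0.838000))/(1+821/26646) = 4179/5000 ≈ 0.835800
step 7 [7y] bond c/1=13/400: DF=(394641/400000 − 13/400·(0.965700+0.942400+0.897000+0.850300+0.838000+0.835800))/(1+13/400) = 3939/5000 ≈ 0.787800
step 8 [8y] zero: DF = P = 1511/2000 ≈ 0.755500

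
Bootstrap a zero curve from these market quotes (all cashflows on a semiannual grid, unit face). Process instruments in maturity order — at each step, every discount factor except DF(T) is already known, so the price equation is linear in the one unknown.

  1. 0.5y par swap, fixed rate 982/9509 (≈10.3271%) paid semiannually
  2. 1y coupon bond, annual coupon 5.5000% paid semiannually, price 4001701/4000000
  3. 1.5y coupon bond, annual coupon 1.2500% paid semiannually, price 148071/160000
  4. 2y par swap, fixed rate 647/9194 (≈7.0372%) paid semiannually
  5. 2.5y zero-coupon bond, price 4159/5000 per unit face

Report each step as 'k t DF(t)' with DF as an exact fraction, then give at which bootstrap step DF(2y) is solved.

1 1/2 9509/10000
2 1 4741/5000
3 3/2 9079/10000
4 2 4353/5000
5 5/2 4159/5000
DF(2y) is solved at step 4

step 1 [0.5y] swap r/2=491/9509: DF=(1 − 491/9509·(0))/(1+491/9509) = 9509/10000 ≈ 0.950900
step 2 [1y] bond c/2=11/400: DF=(4001701/4000000 − 11/400·(0.950900))/(1+11/400) = 4741/5000 ≈ 0.948200
step 3 [1.5y] bond c/2=1/160: DF=(148071/160000 − 1/160·(0.950900+0.948200))/(1+1/160) = 9079/10000 ≈ 0.907900
step 4 [2y] swap r/2=647/18388: DF=(1 − 647/18388·(0.950900+0.948200+0.907900))/(1+647/18388) = 4353/5000 ≈ 0.870600
step 5 [2.5y] zero: DF = P = 4159/5000 ≈ 0.831800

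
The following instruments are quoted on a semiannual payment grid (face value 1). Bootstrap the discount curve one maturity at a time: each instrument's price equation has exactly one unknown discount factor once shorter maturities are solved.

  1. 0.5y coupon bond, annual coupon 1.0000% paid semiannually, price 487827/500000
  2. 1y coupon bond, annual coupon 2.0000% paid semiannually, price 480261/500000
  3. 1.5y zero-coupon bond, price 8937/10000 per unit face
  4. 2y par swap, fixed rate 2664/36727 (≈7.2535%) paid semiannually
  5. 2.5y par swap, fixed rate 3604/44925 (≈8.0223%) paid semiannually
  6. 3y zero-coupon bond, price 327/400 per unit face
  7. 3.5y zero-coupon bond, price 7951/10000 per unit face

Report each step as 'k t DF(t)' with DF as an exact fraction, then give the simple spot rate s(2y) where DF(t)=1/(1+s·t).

1 1/2 2427/2500
2 1 4707/5000
3 3/2 8937/10000
4 2 2167/2500
5 5/2 4099/5000
6 3 327/400
7 7/2 7951/10000
s(2y) = (1/(2167/2500) − 1)/(2) = 333/4334 ≈ 7.6834%

step 1 [0.5y] bond c/2=1/200: DF=(487827/500000 − 1/200·(0))/(1+1/200) = 2427/2500 ≈ 0.970800
step 2 [1y] bond c/2=1/100: DF=(480261/500000 − 1/100·(0.970800))/(1+1/100) = 4707/5000 ≈ 0.941400
step 3 [1.5y] zero: DF = P = 8937/10000 ≈ 0.893700
step 4 [2y] swap r/2=1332/36727: DF=(1 − 1332/36727·(0.970800+0.941400+0.893700))/(1+1332/36727) = 2167/2500 ≈ 0.866800
step 5 [2.5y] swap r/2=1802/44925: DF=(1 − 1802/44925·(0.970800+0.941400+0.893700+0.866800))/(1+1802/44925) = 4099/5000 ≈ 0.819800
step 6 [3y] zero: DF = P = 327/400 ≈ 0.817500
step 7 [3.5y] zero: DF = P = 7951/10000 ≈ 0.795100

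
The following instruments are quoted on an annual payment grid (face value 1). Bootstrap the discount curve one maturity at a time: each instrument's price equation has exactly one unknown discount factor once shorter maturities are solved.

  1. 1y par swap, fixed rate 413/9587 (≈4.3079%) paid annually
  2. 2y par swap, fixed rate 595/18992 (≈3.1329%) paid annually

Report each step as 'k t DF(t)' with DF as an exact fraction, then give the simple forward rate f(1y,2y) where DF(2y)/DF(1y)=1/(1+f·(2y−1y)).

step 1 [1y] swap r/1=413/9587: DF=(1 − 413/9587·(0))/(1+413/9587) = 9587/10000 ≈ 0.958700
step 2 [2y] swap r/1=595/18992: DF=(1 − 595/18992·(0.958700))/(1+595/18992) = 1881/2000 ≈ 0.940500

1 1 9587/10000
2 2 1881/2000
f(1y,2y) = ((9587/10000)/(1881/2000) − 1)/(1) = 182/9405 ≈ 1.9351%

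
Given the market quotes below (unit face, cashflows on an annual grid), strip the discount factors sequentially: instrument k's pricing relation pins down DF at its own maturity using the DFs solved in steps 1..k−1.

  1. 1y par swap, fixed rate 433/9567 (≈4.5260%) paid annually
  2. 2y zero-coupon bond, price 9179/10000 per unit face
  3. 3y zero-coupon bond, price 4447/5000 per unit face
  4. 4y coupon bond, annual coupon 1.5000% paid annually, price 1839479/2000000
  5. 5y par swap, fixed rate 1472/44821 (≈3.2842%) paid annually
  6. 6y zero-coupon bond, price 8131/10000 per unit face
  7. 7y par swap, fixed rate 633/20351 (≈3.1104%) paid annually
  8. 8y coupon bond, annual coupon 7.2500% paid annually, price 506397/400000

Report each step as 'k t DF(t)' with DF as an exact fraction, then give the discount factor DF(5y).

step 1 [1y] swap r/1=433/9567: DF=(1 − 433/9567·(0))/(1+433/9567) = 9567/10000 ≈ 0.956700
step 2 [2y] zero: DF = P = 9179/10000 ≈ 0.917900
step 3 [3y] zero: DF = P = 4447/5000 ≈ 0.889400
step 4 [4y] bond c/1=3/200: DF=(1839479/2000000 − 3/200·(0.956700+0.917900+0.889400))/(1+3/200) = 8653/10000 ≈ 0.865300
step 5 [5y] swap r/1=1472/44821: DF=(1 − 1472/44821·(0.956700+0.917900+0.889400+0.865300))/(1+1472/44821) = 533/625 ≈ 0.852800
step 6 [6y] zero: DF = P = 8131/10000 ≈ 0.813100
step 7 [7y] swap r/1=633/20351: DF=(1 − 633/20351·(0.956700+0.917900+0.889400+0.865300+0.852800+0.813100))/(1+633/20351) = 8101/10000 ≈ 0.810100
step 8 [8y] bond c/1=29/400: DF=(506397/400000 − 29/400·(0.956700+0.917900+0.889400+0.865300+0.852800+0.813100+0.810100))/(1+29/400) = 7677/10000 ≈ 0.767700

1 1 9567/10000
2 2 9179/10000
3 3 4447/5000
4 4 8653/10000
5 5 533/625
6 6 8131/10000
7 7 8101/10000
8 8 7677/10000
DF(5y) = 533/625 ≈ 0.852800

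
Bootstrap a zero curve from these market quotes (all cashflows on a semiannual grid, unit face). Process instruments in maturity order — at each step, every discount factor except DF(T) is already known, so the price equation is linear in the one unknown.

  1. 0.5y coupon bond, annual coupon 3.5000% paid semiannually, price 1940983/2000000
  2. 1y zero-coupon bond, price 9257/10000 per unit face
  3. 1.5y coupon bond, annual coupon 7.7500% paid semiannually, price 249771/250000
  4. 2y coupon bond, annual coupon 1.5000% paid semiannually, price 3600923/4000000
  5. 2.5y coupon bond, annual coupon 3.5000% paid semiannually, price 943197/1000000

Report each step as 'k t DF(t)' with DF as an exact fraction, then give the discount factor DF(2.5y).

1 1/2 4769/5000
2 1 9257/10000
3 3/2 8917/10000
4 2 8729/10000
5 5/2 8643/10000
DF(2.5y) = 8643/10000 ≈ 0.864300

step 1 [0.5y] bond c/2=7/400: DF=(1940983/2000000 − 7/400·(0))/(1+7/400) = 4769/5000 ≈ 0.953800
step 2 [1y] zero: DF = P = 9257/10000 ≈ 0.925700
step 3 [1.5y] bond c/2=31/800: DF=(249771/250000 − 31/800·(0.953800+0.925700))/(1+31/800) = 8917/10000 ≈ 0.891700
step 4 [2y] bond c/2=3/400: DF=(3600923/4000000 − 3/400·(0.953800+0.925700+0.891700))/(1+3/400) = 8729/10000 ≈ 0.872900
step 5 [2.5y] bond c/2=7/400: DF=(943197/1000000 − 7/400·(0.953800+0.925700+0.891700+0.872900))/(1+7/400) = 8643/10000 ≈ 0.864300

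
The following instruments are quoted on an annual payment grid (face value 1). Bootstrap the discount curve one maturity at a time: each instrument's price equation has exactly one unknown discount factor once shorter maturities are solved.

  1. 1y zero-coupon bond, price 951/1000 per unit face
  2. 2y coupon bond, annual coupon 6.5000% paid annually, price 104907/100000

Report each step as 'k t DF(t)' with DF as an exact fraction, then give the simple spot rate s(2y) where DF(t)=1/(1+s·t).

step 1 [1y] zero: DF = P = 951/1000 ≈ 0.951000
step 2 [2y] bond c/1=13/200: DF=(104907/100000 − 13/200·(0.951000))/(1+13/200) = 927/1000 ≈ 0.927000

1 1 951/1000
2 2 927/1000
s(2y) = (1/(927/1000) − 1)/(2) = 73/1854 ≈ 3.9374%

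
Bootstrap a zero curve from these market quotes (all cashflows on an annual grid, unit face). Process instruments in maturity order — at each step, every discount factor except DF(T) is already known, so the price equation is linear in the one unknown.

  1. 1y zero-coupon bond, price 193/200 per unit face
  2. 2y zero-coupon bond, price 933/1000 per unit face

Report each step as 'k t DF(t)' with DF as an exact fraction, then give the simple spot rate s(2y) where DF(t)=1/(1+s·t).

step 1 [1y] zero: DF = P = 193/200 ≈ 0.965000
step 2 [2y] zero: DF = P = 933/1000 ≈ 0.933000

1 1 193/200
2 2 933/1000
s(2y) = (1/(933/1000) − 1)/(2) = 67/1866 ≈ 3.5906%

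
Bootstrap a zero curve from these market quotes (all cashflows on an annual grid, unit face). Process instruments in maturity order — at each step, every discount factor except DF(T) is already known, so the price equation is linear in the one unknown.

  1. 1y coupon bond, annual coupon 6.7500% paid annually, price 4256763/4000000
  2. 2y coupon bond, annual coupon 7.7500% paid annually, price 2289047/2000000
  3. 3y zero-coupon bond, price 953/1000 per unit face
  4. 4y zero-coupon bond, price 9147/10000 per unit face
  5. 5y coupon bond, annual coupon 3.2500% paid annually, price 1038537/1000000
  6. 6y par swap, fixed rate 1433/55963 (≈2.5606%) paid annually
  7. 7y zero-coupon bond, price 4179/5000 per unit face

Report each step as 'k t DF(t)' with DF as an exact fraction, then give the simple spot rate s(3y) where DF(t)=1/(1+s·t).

step 1 [1y] bond c/1=27/400: DF=(4256763/4000000 − 27/400·(0))/(1+27/400) = 9969/10000 ≈ 0.996900
step 2 [2y] bond c/1=31/400: DF=(2289047/2000000 − 31/400·(0.996900))/(1+31/400) = 1981/2000 ≈ 0.990500
step 3 [3y] zero: DF = P = 953/1000 ≈ 0.953000
step 4 [4y] zero: DF = P = 9147/10000 ≈ 0.914700
step 5 [5y] bond c/1=13/400: DF=(1038537/1000000 − 13/400·(0.996900+0.990500+0.953000+0.914700))/(1+13/400) = 1769/2000 ≈ 0.884500
step 6 [6y] swap r/1=1433/55963: DF=(1 − 1433/55963·(0.996900+0.990500+0.953000+0.914700+0.884500))/(1+1433/55963) = 8567/10000 ≈ 0.856700
step 7 [7y] zero: DF = P = 4179/5000 ≈ 0.835800

1 1 9969/10000
2 2 1981/2000
3 3 953/1000
4 4 9147/10000
5 5 1769/2000
6 6 8567/10000
7 7 4179/5000
s(3y) = (1/(953/1000) − 1)/(3) = 47/2859 ≈ 1.6439%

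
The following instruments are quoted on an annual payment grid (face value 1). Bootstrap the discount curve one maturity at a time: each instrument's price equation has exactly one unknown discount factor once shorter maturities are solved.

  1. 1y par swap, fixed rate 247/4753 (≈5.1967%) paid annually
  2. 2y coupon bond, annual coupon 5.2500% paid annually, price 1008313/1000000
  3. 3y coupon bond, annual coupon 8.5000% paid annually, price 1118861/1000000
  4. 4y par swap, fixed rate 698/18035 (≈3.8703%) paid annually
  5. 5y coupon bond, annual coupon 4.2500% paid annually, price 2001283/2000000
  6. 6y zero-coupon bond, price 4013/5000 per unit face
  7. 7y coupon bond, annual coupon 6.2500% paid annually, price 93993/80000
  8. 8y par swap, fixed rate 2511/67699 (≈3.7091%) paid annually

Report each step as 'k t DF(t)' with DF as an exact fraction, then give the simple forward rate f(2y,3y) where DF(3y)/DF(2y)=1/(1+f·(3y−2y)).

1 1 4753/5000
2 2 4553/5000
3 3 4427/5000
4 4 2151/2500
5 5 508/625
6 6 4013/5000
7 7 3993/5000
8 8 7489/10000
f(2y,3y) = ((4553/5000)/(4427/5000) − 1)/(1) = 126/4427 ≈ 2.8462%

step 1 [1y] swap r/1=247/4753: DF=(1 − 247/4753·(0))/(1+247/4753) = 4753/5000 ≈ 0.950600
step 2 [2y] bond c/1=21/400: DF=(1008313/1000000 − 21/400·(0.950600))/(1+21/400) = 4553/5000 ≈ 0.910600
step 3 [3y] bond c/1=17/200: DF=(1118861/1000000 − 17/200·(0.950600+0.910600))/(1+17/200) = 4427/5000 ≈ 0.885400
step 4 [4y] swap r/1=698/18035: DF=(1 − 698/18035·(0.950600+0.910600+0.885400))/(1+698/18035) = 2151/2500 ≈ 0.860400
step 5 [5y] bond c/1=17/400: DF=(2001283/2000000 − 17/400·(0.950600+0.910600+0.885400+0.860400))/(1+17/400) = 508/625 ≈ 0.812800
step 6 [6y] zero: DF = P = 4013/5000 ≈ 0.802600
step 7 [7y] bond c/1=1/16: DF=(93993/80000 − 1/16·(0.950600+0.910600+0.885400+0.860400+0.812800+0.802600))/(1+1/16) = 3993/5000 ≈ 0.798600
step 8 [8y] swap r/1=2511/67699: DF=(1 − 2511/67699·(0.950600+0.910600+0.885400+0.860400+0.812800+0.802600+0.798600))/(1+2511/67699) = 7489/10000 ≈ 0.748900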